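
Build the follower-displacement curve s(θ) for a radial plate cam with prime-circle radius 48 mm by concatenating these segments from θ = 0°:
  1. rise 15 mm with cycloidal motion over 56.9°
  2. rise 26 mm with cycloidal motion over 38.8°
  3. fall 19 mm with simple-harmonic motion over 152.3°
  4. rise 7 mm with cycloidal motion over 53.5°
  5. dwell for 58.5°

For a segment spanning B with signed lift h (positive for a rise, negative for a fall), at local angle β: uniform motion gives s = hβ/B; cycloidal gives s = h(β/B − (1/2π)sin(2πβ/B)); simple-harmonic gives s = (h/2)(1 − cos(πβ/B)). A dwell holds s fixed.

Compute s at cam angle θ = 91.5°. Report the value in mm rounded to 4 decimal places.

seg 1 [0°–56.9°] cycloidal, h=15: full span → s += 15 → s = 15.0000
seg 2 [56.9°–95.7°] cycloidal, h=26: θ=91.5° here. β=34.6, B=38.8. 26·(0.8918 − sin(2π·0.8918)/(2π)) = 25.7880 → s = 40.7880

40.7880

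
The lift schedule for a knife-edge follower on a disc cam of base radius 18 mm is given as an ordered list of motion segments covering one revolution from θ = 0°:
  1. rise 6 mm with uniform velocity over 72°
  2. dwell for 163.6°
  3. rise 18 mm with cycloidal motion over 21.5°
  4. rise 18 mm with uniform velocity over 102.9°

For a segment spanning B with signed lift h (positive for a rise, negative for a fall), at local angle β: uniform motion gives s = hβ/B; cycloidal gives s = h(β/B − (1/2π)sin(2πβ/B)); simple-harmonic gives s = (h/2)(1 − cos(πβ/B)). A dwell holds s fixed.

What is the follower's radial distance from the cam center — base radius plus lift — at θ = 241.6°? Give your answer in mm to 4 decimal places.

seg 1 [0°–72°] uniform, h=6: full span → s += 6 → s = 6.0000
seg 2 [72°–235.6°] dwell: s stays 6.0000
seg 3 [235.6°–257.1°] cycloidal, h=18: θ=241.6° here. β=6, B=21.5. 18·(0.2791 − sin(2π·0.2791)/(2π)) = 2.2061 → s = 8.2061
radial distance = base radius + s = 18 + 8.2061 = 26.2061

26.2061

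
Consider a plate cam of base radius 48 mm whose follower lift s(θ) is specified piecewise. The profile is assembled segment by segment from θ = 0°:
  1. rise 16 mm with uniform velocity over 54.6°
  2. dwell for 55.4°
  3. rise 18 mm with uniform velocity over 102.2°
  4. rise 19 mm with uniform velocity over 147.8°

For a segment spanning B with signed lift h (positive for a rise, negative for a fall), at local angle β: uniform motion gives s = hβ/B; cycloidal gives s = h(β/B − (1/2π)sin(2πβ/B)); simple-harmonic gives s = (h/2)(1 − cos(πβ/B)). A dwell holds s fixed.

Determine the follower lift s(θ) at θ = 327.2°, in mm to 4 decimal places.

seg 1 [0°–54.6°] uniform, h=16: full span → s += 16 → s = 16.0000
seg 2 [54.6°–110°] dwell: s stays 16.0000
seg 3 [110°–212.2°] uniform, h=18: full span → s += 18 → s = 34.0000
seg 4 [212.2°–360°] uniform, h=19: θ=327.2° here. β=115, B=147.8. 19·115/147.8 = 14.7835 → s = 48.7835

48.7835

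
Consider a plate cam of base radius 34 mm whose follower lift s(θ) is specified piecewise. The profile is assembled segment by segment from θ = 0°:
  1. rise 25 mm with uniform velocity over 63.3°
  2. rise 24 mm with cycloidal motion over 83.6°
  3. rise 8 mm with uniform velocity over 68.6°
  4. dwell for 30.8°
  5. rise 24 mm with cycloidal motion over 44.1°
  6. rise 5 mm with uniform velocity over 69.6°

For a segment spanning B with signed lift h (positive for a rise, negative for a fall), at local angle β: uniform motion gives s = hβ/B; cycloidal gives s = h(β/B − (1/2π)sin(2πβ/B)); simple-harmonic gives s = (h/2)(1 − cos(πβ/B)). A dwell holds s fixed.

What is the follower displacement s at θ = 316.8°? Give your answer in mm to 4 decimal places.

seg 1 [0°–63.3°] uniform, h=25: full span → s += 25 → s = 25.0000
seg 2 [63.3°–146.9°] cycloidal, h=24: full span → s += 24 → s = 49.0000
seg 3 [146.9°–215.5°] uniform, h=8: full span → s += 8 → s = 57.0000
seg 4 [215.5°–246.3°] dwell: s stays 57.0000
seg 5 [246.3°–290.4°] cycloidal, h=24: full span → s += 24 → s = 81.0000
seg 6 [290.4°–360°] uniform, h=5: θ=316.8° here. β=26.4, B=69.6. 5·26.4/69.6 = 1.8966 → s = 82.8966

82.8966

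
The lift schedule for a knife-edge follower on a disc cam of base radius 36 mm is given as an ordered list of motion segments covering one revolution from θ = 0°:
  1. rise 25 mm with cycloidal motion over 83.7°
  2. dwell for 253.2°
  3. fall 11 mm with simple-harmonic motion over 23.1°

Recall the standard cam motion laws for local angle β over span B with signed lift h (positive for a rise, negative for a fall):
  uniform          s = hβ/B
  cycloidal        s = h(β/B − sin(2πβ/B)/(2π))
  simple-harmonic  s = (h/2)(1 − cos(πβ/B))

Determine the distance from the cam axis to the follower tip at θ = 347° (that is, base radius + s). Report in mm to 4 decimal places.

seg 1 [0°–83.7°] cycloidal, h=25: full span → s += 25 → s = 25.0000
seg 2 [83.7°–336.9°] dwell: s stays 25.0000
seg 3 [336.9°–360°] simple-harmonic, h=-11: θ=347° here. β=10.1, B=23.1. -11/2·(1 − cos(π·0.4372)) = -4.4224 → s = 20.5776
radial distance = base radius + s = 36 + 20.5776 = 56.5776

56.5776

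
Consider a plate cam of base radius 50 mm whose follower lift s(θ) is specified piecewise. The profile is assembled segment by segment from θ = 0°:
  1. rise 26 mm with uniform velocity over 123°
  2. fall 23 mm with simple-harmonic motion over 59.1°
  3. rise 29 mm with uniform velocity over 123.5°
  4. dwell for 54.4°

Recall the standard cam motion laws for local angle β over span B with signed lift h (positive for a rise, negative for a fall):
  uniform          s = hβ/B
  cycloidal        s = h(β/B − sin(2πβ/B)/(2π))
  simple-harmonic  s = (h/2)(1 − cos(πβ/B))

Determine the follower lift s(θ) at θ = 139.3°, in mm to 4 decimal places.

seg 1 [0°–123°] uniform, h=26: full span → s += 26 → s = 26.0000
seg 2 [123°–182.1°] simple-harmonic, h=-23: θ=139.3° here. β=16.3, B=59.1. -23/2·(1 − cos(π·0.2758)) = -4.0535 → s = 21.9465

21.9465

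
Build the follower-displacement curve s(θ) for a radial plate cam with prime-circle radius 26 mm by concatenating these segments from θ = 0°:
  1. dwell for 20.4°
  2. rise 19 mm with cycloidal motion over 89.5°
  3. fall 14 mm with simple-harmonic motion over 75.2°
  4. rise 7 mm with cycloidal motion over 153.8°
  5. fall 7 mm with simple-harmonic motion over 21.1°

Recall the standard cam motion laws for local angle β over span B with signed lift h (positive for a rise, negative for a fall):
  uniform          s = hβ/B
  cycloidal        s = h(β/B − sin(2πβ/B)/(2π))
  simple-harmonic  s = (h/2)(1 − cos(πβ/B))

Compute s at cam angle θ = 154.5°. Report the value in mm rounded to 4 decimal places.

seg 1 [0°–20.4°] dwell: s stays 0.0000
seg 2 [20.4°–109.9°] cycloidal, h=19: full span → s += 19 → s = 19.0000
seg 3 [109.9°–185.1°] simple-harmonic, h=-14: θ=154.5° here. β=44.6, B=75.2. -14/2·(1 − cos(π·0.5931)) = -9.0180 → s = 9.9820

9.9820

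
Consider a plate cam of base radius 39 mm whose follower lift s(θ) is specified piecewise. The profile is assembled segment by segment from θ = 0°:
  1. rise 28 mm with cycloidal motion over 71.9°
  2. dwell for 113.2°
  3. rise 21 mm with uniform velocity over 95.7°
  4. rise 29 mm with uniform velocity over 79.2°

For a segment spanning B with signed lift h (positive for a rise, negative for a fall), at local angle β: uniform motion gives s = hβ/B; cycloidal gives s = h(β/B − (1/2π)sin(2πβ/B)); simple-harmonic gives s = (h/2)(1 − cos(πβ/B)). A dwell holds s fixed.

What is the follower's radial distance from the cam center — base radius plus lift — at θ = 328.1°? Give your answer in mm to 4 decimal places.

seg 1 [0°–71.9°] cycloidal, h=28: full span → s += 28 → s = 28.0000
seg 2 [71.9°–185.1°] dwell: s stays 28.0000
seg 3 [185.1°–280.8°] uniform, h=21: full span → s += 21 → s = 49.0000
seg 4 [280.8°–360°] uniform, h=29: θ=328.1° here. β=47.3, B=79.2. 29·47.3/79.2 = 17.3194 → s = 66.3194
radial distance = base radius + s = 39 + 66.3194 = 105.3194

105.3194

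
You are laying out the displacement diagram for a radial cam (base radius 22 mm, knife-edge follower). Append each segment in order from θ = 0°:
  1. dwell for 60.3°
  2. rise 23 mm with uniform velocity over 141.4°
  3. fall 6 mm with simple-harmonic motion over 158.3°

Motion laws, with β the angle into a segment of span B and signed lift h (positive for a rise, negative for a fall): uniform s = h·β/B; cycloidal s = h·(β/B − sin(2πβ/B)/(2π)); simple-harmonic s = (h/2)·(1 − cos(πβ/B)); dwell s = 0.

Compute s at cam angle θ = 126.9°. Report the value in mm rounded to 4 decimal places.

seg 1 [0°–60.3°] dwell: s stays 0.0000
seg 2 [60.3°–201.7°] uniform, h=23: θ=126.9° here. β=66.6, B=141.4. 23·66.6/141.4 = 10.8331 → s = 10.8331

10.8331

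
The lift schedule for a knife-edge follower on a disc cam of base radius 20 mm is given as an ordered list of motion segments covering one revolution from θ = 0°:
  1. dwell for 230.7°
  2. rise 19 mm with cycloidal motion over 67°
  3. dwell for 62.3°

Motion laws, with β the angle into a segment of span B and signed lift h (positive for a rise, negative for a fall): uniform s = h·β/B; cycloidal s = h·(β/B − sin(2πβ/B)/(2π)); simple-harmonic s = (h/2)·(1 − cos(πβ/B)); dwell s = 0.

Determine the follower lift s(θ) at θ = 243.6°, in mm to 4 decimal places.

seg 1 [0°–230.7°] dwell: s stays 0.0000
seg 2 [230.7°–297.7°] cycloidal, h=19: θ=243.6° here. β=12.9, B=67. 19·(0.1925 − sin(2π·0.1925)/(2π)) = 0.8292 → s = 0.8292

0.8292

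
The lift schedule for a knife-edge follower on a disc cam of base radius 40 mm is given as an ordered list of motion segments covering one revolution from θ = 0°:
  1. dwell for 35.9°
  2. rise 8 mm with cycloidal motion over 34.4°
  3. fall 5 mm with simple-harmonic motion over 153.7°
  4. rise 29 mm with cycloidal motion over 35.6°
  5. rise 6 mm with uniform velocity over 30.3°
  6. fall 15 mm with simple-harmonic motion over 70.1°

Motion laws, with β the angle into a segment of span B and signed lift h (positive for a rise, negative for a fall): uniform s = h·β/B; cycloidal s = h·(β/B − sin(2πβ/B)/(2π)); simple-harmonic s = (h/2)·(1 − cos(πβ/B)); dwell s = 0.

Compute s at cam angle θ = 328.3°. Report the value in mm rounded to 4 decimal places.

seg 1 [0°–35.9°] dwell: s stays 0.0000
seg 2 [35.9°–70.3°] cycloidal, h=8: full span → s += 8 → s = 8.0000
seg 3 [70.3°–224°] simple-harmonic, h=-5: full span → s += -5 → s = 3.0000
seg 4 [224°–259.6°] cycloidal, h=29: full span → s += 29 → s = 32.0000
seg 5 [259.6°–289.9°] uniform, h=6: full span → s += 6 → s = 38.0000
seg 6 [289.9°–360°] simple-harmonic, h=-15: θ=328.3° here. β=38.4, B=70.1. -15/2·(1 − cos(π·0.5478)) = -8.6218 → s = 29.3782

29.3782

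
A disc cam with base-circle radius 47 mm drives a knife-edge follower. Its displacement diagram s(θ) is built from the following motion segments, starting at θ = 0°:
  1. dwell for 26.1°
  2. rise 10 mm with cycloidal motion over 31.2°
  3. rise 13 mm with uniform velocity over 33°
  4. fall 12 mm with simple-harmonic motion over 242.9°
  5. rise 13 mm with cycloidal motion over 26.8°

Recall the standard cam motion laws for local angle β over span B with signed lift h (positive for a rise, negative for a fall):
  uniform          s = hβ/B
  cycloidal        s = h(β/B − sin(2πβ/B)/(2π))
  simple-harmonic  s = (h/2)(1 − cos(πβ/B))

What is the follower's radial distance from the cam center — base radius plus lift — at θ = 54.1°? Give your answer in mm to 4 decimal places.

seg 1 [0°–26.1°] dwell: s stays 0.0000
seg 2 [26.1°–57.3°] cycloidal, h=10: θ=54.1° here. β=28, B=31.2. 10·(0.8974 − sin(2π·0.8974)/(2π)) = 9.9305 → s = 9.9305
radial distance = base radius + s = 47 + 9.9305 = 56.9305

56.9305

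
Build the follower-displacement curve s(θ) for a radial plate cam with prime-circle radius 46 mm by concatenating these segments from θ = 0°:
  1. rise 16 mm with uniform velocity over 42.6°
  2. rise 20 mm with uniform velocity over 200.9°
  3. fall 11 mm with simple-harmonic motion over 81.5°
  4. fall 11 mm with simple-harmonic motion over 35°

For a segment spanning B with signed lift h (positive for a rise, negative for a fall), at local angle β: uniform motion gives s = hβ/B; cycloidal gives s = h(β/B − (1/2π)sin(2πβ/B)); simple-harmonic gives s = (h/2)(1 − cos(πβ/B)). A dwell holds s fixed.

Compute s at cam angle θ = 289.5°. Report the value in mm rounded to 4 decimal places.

seg 1 [0°–42.6°] uniform, h=16: full span → s += 16 → s = 16.0000
seg 2 [42.6°–243.5°] uniform, h=20: full span → s += 20 → s = 36.0000
seg 3 [243.5°–325°] simple-harmonic, h=-11: θ=289.5° here. β=46, B=81.5. -11/2·(1 − cos(π·0.5644)) = -6.6055 → s = 29.3945

29.3945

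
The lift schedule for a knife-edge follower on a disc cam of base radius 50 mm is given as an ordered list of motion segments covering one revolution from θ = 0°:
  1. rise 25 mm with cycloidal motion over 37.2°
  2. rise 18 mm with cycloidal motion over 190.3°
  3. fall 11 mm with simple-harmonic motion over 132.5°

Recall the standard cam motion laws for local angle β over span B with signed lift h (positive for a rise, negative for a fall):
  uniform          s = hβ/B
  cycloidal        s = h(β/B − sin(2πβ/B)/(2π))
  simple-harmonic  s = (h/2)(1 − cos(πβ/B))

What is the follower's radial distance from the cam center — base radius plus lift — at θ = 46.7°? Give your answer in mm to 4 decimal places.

seg 1 [0°–37.2°] cycloidal, h=25: full span → s += 25 → s = 25.0000
seg 2 [37.2°–227.5°] cycloidal, h=18: θ=46.7° here. β=9.5, B=190.3. 18·(0.0499 − sin(2π·0.0499)/(2π)) = 0.0147 → s = 25.0147
radial distance = base radius + s = 50 + 25.0147 = 75.0147

75.0147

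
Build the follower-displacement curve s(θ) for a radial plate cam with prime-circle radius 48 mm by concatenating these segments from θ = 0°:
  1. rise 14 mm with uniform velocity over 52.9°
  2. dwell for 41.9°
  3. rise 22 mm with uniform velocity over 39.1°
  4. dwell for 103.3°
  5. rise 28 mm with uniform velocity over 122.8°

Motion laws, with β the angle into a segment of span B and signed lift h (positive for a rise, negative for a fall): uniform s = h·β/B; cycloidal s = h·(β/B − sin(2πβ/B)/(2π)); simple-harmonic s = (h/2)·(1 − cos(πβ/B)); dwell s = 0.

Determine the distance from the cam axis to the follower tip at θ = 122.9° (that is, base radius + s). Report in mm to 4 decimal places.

seg 1 [0°–52.9°] uniform, h=14: full span → s += 14 → s = 14.0000
seg 2 [52.9°–94.8°] dwell: s stays 14.0000
seg 3 [94.8°–133.9°] uniform, h=22: θ=122.9° here. β=28.1, B=39.1. 22·28.1/39.1 = 15.8107 → s = 29.8107
radial distance = base radius + s = 48 + 29.8107 = 77.8107

77.8107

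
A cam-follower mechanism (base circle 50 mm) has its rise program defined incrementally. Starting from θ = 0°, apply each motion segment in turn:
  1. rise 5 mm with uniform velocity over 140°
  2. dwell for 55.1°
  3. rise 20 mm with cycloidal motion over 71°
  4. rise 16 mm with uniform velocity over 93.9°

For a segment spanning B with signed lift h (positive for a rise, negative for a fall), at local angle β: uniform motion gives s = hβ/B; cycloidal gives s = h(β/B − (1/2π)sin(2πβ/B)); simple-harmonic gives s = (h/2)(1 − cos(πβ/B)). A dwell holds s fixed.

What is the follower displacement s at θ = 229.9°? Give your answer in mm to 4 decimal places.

seg 1 [0°–140°] uniform, h=5: full span → s += 5 → s = 5.0000
seg 2 [140°–195.1°] dwell: s stays 5.0000
seg 3 [195.1°–266.1°] cycloidal, h=20: θ=229.9° here. β=34.8, B=71. 20·(0.4901 − sin(2π·0.4901)/(2π)) = 9.6058 → s = 14.6058

14.6058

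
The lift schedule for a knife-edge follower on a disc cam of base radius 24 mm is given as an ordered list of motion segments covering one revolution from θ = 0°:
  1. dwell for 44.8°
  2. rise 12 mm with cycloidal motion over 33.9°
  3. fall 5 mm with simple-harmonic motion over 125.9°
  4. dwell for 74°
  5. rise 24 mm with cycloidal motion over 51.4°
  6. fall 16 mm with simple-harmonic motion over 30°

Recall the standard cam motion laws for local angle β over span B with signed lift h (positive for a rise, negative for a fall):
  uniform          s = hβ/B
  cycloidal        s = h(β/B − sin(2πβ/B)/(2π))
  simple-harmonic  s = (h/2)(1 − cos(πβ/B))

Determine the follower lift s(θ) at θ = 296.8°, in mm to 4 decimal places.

seg 1 [0°–44.8°] dwell: s stays 0.0000
seg 2 [44.8°–78.7°] cycloidal, h=12: full span → s += 12 → s = 12.0000
seg 3 [78.7°–204.6°] simple-harmonic, h=-5: full span → s += -5 → s = 7.0000
seg 4 [204.6°–278.6°] dwell: s stays 7.0000
seg 5 [278.6°–330°] cycloidal, h=24: θ=296.8° here. β=18.2, B=51.4. 24·(0.3541 − sin(2π·0.3541)/(2π)) = 5.4665 → s = 12.4665

12.4665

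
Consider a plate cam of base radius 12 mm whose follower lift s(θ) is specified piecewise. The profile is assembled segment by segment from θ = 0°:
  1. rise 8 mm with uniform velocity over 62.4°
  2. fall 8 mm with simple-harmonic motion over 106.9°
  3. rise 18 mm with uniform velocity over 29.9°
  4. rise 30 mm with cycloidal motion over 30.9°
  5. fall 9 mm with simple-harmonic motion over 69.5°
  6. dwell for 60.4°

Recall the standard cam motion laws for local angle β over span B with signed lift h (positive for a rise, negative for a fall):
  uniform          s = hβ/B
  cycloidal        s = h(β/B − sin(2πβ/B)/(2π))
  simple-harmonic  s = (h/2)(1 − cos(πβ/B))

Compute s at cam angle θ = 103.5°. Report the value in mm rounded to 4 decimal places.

seg 1 [0°–62.4°] uniform, h=8: full span → s += 8 → s = 8.0000
seg 2 [62.4°–169.3°] simple-harmonic, h=-8: θ=103.5° here. β=41.1, B=106.9. -8/2·(1 − cos(π·0.3845)) = -2.5799 → s = 5.4201

5.4201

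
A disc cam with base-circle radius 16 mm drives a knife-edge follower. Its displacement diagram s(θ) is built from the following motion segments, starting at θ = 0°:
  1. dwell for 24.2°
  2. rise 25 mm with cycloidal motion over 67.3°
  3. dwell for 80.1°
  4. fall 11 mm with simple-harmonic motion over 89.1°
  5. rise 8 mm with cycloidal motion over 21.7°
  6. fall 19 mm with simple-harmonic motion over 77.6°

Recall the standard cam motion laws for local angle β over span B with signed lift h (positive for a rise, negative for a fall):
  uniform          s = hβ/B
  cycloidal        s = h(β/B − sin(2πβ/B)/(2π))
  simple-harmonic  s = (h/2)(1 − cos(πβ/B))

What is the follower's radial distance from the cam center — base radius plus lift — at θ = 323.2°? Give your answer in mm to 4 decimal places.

seg 1 [0°–24.2°] dwell: s stays 0.0000
seg 2 [24.2°–91.5°] cycloidal, h=25: full span → s += 25 → s = 25.0000
seg 3 [91.5°–171.6°] dwell: s stays 25.0000
seg 4 [171.6°–260.7°] simple-harmonic, h=-11: full span → s += -11 → s = 14.0000
seg 5 [260.7°–282.4°] cycloidal, h=8: full span → s += 8 → s = 22.0000
seg 6 [282.4°–360°] simple-harmonic, h=-19: θ=323.2° here. β=40.8, B=77.6. -19/2·(1 − cos(π·0.5258)) = -10.2684 → s = 11.7316
radial distance = base radius + s = 16 + 11.7316 = 27.7316

27.7316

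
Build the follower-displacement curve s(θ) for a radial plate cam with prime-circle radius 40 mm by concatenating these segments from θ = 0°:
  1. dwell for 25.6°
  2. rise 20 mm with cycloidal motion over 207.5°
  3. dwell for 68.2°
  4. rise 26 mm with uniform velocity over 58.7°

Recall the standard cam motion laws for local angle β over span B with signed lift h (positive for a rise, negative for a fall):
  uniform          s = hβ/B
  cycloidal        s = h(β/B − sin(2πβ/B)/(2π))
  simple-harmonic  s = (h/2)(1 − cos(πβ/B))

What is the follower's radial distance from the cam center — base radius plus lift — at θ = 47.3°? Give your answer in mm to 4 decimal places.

seg 1 [0°–25.6°] dwell: s stays 0.0000
seg 2 [25.6°–233.1°] cycloidal, h=20: θ=47.3° here. β=21.7, B=207.5. 20·(0.1046 − sin(2π·0.1046)/(2π)) = 0.1473 → s = 0.1473
radial distance = base radius + s = 40 + 0.1473 = 40.1473

40.1473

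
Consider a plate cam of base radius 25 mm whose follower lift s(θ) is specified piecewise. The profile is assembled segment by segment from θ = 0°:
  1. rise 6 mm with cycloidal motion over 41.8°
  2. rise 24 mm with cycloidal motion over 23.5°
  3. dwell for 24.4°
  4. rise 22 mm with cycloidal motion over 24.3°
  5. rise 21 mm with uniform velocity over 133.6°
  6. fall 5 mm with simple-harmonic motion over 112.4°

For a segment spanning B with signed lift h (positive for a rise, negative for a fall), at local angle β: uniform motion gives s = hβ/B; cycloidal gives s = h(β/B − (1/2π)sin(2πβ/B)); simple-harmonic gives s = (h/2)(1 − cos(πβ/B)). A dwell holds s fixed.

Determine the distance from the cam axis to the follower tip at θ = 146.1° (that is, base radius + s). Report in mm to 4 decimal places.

seg 1 [0°–41.8°] cycloidal, h=6: full span → s += 6 → s = 6.0000
seg 2 [41.8°–65.3°] cycloidal, h=24: full span → s += 24 → s = 30.0000
seg 3 [65.3°–89.7°] dwell: s stays 30.0000
seg 4 [89.7°–114°] cycloidal, h=22: full span → s += 22 → s = 52.0000
seg 5 [114°–247.6°] uniform, h=21: θ=146.1° here. β=32.1, B=133.6. 21·32.1/133.6 = 5.0457 → s = 57.0457
radial distance = base radius + s = 25 + 57.0457 = 82.0457

82.0457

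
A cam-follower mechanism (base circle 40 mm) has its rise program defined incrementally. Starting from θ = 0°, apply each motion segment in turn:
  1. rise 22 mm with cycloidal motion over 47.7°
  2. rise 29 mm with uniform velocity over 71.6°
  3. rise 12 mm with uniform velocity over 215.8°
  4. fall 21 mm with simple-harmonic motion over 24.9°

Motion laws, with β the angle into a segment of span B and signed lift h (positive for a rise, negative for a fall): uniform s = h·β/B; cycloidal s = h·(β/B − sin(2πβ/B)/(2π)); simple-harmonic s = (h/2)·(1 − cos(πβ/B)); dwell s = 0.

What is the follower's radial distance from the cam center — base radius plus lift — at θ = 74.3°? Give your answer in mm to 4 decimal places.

seg 1 [0°–47.7°] cycloidal, h=22: full span → s += 22 → s = 22.0000
seg 2 [47.7°–119.3°] uniform, h=29: θ=74.3° here. β=26.6, B=71.6. 29·26.6/71.6 = 10.7737 → s = 32.7737
radial distance = base radius + s = 40 + 32.7737 = 72.7737

72.7737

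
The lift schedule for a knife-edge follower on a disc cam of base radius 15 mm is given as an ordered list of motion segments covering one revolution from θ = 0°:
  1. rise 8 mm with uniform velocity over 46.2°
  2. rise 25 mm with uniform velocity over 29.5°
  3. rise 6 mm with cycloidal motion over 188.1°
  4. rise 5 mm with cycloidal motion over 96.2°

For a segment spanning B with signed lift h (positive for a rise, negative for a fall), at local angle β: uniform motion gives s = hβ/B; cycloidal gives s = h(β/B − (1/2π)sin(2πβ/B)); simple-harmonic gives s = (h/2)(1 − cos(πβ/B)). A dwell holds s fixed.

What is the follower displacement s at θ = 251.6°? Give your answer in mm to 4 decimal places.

seg 1 [0°–46.2°] uniform, h=8: full span → s += 8 → s = 8.0000
seg 2 [46.2°–75.7°] uniform, h=25: full span → s += 25 → s = 33.0000
seg 3 [75.7°–263.8°] cycloidal, h=6: θ=251.6° here. β=175.9, B=188.1. 6·(0.9351 − sin(2π·0.9351)/(2π)) = 5.9893 → s = 38.9893

38.9893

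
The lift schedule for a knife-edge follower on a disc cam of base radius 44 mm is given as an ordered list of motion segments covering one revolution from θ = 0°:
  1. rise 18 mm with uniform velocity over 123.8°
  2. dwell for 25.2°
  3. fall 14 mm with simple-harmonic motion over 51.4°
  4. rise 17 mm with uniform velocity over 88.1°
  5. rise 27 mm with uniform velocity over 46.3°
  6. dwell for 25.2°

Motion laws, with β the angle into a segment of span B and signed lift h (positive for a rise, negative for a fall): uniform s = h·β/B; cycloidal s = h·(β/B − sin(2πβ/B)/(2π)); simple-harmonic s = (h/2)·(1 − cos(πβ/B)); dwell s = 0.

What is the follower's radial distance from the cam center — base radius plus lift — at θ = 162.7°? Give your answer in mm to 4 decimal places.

seg 1 [0°–123.8°] uniform, h=18: full span → s += 18 → s = 18.0000
seg 2 [123.8°–149°] dwell: s stays 18.0000
seg 3 [149°–200.4°] simple-harmonic, h=-14: θ=162.7° here. β=13.7, B=51.4. -14/2·(1 − cos(π·0.2665)) = -2.3140 → s = 15.6860
radial distance = base radius + s = 44 + 15.6860 = 59.6860

59.6860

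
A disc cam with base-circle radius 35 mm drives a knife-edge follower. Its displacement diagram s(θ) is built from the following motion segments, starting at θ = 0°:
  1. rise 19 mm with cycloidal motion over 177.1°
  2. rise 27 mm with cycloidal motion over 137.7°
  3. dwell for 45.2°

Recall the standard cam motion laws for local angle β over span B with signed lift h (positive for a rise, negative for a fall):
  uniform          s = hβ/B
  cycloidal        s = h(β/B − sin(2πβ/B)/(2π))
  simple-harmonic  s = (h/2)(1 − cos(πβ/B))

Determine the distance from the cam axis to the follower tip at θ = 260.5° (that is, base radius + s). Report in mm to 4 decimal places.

seg 1 [0°–177.1°] cycloidal, h=19: full span → s += 19 → s = 19.0000
seg 2 [177.1°–314.8°] cycloidal, h=27: θ=260.5° here. β=83.4, B=137.7. 27·(0.6057 − sin(2π·0.6057)/(2π)) = 19.0009 → s = 38.0009
radial distance = base radius + s = 35 + 38.0009 = 73.0009

73.0009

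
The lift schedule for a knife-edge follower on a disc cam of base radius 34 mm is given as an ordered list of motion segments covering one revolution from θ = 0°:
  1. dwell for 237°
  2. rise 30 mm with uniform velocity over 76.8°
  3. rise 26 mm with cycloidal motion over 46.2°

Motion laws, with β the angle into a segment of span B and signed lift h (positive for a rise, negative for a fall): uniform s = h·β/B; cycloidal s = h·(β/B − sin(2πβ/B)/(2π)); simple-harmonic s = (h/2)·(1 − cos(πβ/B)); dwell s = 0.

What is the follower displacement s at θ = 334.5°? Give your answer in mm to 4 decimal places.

seg 1 [0°–237°] dwell: s stays 0.0000
seg 2 [237°–313.8°] uniform, h=30: full span → s += 30 → s = 30.0000
seg 3 [313.8°–360°] cycloidal, h=26: θ=334.5° here. β=20.7, B=46.2. 26·(0.4481 − sin(2π·0.4481)/(2π)) = 10.3226 → s = 40.3226

40.3226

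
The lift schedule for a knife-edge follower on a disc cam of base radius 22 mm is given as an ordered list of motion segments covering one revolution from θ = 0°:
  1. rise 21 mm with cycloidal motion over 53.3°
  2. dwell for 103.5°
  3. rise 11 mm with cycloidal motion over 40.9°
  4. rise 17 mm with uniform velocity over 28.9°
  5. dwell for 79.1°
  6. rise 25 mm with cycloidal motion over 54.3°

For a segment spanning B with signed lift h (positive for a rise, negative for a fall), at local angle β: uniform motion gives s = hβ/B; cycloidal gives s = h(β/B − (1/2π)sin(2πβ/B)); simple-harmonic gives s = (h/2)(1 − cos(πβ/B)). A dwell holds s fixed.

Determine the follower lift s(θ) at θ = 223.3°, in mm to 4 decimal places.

seg 1 [0°–53.3°] cycloidal, h=21: full span → s += 21 → s = 21.0000
seg 2 [53.3°–156.8°] dwell: s stays 21.0000
seg 3 [156.8°–197.7°] cycloidal, h=11: full span → s += 11 → s = 32.0000
seg 4 [197.7°–226.6°] uniform, h=17: θ=223.3° here. β=25.6, B=28.9. 17·25.6/28.9 = 15.0588 → s = 47.0588

47.0588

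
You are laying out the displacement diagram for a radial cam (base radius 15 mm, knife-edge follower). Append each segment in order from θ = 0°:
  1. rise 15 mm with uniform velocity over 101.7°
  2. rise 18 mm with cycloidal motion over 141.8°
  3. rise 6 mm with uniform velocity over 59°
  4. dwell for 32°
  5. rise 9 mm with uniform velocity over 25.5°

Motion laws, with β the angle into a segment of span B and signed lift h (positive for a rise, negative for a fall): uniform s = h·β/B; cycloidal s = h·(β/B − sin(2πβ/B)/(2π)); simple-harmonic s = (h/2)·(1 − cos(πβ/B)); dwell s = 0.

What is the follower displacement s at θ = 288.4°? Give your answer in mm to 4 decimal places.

seg 1 [0°–101.7°] uniform, h=15: full span → s += 15 → s = 15.0000
seg 2 [101.7°–243.5°] cycloidal, h=18: full span → s += 18 → s = 33.0000
seg 3 [243.5°–302.5°] uniform, h=6: θ=288.4° here. β=44.9, B=59. 6·44.9/59 = 4.5661 → s = 37.5661

37.5661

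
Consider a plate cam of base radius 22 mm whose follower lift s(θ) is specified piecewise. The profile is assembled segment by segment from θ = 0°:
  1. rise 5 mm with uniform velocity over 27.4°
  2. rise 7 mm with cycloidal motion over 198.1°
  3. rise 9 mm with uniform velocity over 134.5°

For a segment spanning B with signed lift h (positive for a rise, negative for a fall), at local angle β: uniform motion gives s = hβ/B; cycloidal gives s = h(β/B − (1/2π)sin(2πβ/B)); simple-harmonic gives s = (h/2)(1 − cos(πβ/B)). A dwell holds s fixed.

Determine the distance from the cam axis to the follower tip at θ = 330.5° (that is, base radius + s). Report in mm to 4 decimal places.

seg 1 [0°–27.4°] uniform, h=5: full span → s += 5 → s = 5.0000
seg 2 [27.4°–225.5°] cycloidal, h=7: full span → s += 7 → s = 12.0000
seg 3 [225.5°–360°] uniform, h=9: θ=330.5° here. β=105, B=134.5. 9·105/134.5 = 7.0260 → s = 19.0260
radial distance = base radius + s = 22 + 19.0260 = 41.0260

41.0260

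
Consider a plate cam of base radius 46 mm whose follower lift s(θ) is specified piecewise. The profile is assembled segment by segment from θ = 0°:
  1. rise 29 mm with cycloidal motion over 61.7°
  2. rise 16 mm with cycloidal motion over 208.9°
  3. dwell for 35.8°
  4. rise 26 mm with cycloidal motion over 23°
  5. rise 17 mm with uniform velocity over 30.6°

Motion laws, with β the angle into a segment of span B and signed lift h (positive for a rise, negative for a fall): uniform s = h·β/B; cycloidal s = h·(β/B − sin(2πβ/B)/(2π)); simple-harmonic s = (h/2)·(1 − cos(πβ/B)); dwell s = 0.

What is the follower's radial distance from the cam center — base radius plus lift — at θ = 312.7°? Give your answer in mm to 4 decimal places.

seg 1 [0°–61.7°] cycloidal, h=29: full span → s += 29 → s = 29.0000
seg 2 [61.7°–270.6°] cycloidal, h=16: full span → s += 16 → s = 45.0000
seg 3 [270.6°–306.4°] dwell: s stays 45.0000
seg 4 [306.4°–329.4°] cycloidal, h=26: θ=312.7° here. β=6.3, B=23. 26·(0.2739 − sin(2π·0.2739)/(2π)) = 3.0303 → s = 48.0303
radial distance = base radius + s = 46 + 48.0303 = 94.0303

94.0303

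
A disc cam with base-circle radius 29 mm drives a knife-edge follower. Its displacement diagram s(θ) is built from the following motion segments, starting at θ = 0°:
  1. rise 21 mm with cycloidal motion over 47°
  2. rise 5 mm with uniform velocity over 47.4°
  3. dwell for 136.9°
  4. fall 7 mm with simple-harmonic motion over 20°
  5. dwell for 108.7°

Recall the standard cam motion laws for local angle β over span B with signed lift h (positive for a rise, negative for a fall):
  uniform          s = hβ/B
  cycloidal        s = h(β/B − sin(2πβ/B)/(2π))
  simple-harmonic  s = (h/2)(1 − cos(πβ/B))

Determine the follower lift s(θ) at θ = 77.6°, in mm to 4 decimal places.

seg 1 [0°–47°] cycloidal, h=21: full span → s += 21 → s = 21.0000
seg 2 [47°–94.4°] uniform, h=5: θ=77.6° here. β=30.6, B=47.4. 5·30.6/47.4 = 3.2278 → s = 24.2278

24.2278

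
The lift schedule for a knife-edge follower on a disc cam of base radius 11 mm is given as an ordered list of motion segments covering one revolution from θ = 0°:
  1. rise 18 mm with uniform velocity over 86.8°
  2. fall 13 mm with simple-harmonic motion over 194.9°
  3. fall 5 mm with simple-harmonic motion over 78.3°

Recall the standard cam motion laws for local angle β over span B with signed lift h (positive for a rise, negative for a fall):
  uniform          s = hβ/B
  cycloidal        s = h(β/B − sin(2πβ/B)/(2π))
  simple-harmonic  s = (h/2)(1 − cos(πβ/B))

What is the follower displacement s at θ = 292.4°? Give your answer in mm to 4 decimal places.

seg 1 [0°–86.8°] uniform, h=18: full span → s += 18 → s = 18.0000
seg 2 [86.8°–281.7°] simple-harmonic, h=-13: full span → s += -13 → s = 5.0000
seg 3 [281.7°–360°] simple-harmonic, h=-5: θ=292.4° here. β=10.7, B=78.3. -5/2·(1 − cos(π·0.1367)) = -0.2269 → s = 4.7731

4.7731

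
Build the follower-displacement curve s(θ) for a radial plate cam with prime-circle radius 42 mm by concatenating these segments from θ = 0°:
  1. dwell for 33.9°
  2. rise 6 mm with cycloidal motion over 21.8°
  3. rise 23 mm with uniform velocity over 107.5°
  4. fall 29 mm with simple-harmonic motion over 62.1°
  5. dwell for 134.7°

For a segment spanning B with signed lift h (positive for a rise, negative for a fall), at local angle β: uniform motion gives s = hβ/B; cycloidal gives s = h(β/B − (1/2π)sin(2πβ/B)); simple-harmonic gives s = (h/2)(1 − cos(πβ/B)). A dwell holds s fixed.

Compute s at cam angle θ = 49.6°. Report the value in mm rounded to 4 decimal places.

seg 1 [0°–33.9°] dwell: s stays 0.0000
seg 2 [33.9°–55.7°] cycloidal, h=6: θ=49.6° here. β=15.7, B=21.8. 6·(0.7202 − sin(2π·0.7202)/(2π)) = 5.2593 → s = 5.2593

5.2593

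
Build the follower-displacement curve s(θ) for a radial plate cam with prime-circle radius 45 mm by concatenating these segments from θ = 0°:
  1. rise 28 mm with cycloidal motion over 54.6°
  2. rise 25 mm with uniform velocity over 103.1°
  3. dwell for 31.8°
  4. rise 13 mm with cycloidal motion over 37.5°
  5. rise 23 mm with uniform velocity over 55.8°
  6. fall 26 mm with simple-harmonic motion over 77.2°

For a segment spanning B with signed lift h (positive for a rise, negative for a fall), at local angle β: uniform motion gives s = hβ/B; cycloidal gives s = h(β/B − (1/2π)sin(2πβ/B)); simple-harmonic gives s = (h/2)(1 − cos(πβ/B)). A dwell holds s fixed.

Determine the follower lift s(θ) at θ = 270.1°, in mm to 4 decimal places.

seg 1 [0°–54.6°] cycloidal, h=28: full span → s += 28 → s = 28.0000
seg 2 [54.6°–157.7°] uniform, h=25: full span → s += 25 → s = 53.0000
seg 3 [157.7°–189.5°] dwell: s stays 53.0000
seg 4 [189.5°–227°] cycloidal, h=13: full span → s += 13 → s = 66.0000
seg 5 [227°–282.8°] uniform, h=23: θ=270.1° here. β=43.1, B=55.8. 23·43.1/55.8 = 17.7652 → s = 83.7652

83.7652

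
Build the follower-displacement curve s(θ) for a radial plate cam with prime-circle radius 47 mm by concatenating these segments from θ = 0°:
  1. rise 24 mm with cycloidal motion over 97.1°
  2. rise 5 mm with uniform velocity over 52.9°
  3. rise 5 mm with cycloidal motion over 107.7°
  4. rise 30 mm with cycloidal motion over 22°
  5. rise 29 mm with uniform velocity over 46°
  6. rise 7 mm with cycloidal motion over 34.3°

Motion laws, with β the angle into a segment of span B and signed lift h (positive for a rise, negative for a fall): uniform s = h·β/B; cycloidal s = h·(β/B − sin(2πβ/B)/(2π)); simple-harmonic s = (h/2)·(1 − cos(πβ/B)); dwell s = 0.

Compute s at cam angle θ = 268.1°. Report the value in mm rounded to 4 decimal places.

seg 1 [0°–97.1°] cycloidal, h=24: full span → s += 24 → s = 24.0000
seg 2 [97.1°–150°] uniform, h=5: full span → s += 5 → s = 29.0000
seg 3 [150°–257.7°] cycloidal, h=5: full span → s += 5 → s = 34.0000
seg 4 [257.7°–279.7°] cycloidal, h=30: θ=268.1° here. β=10.4, B=22. 30·(0.4727 − sin(2π·0.4727)/(2π)) = 13.3676 → s = 47.3676

47.3676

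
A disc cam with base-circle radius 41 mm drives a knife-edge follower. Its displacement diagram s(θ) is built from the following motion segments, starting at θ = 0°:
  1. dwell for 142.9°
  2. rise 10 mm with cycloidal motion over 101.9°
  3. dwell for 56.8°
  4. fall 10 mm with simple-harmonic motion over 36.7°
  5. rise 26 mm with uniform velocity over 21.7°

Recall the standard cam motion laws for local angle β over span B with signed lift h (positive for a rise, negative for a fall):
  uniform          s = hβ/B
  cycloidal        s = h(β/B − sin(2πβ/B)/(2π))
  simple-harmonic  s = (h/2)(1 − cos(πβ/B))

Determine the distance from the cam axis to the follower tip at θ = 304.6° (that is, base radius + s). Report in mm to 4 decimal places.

seg 1 [0°–142.9°] dwell: s stays 0.0000
seg 2 [142.9°–244.8°] cycloidal, h=10: full span → s += 10 → s = 10.0000
seg 3 [244.8°–301.6°] dwell: s stays 10.0000
seg 4 [301.6°–338.3°] simple-harmonic, h=-10: θ=304.6° here. β=3, B=36.7. -10/2·(1 − cos(π·0.0817)) = -0.1640 → s = 9.8360
radial distance = base radius + s = 41 + 9.8360 = 50.8360

50.8360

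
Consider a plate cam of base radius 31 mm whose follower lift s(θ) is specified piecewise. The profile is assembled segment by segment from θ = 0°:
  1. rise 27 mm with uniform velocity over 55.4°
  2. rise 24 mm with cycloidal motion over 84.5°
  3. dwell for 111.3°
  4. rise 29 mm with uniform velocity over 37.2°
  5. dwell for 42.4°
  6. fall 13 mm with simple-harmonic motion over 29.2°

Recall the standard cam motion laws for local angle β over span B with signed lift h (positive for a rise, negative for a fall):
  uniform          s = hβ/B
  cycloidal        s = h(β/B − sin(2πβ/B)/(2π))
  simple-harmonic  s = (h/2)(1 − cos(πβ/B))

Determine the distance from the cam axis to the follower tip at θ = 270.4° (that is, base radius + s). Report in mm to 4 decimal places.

seg 1 [0°–55.4°] uniform, h=27: full span → s += 27 → s = 27.0000
seg 2 [55.4°–139.9°] cycloidal, h=24: full span → s += 24 → s = 51.0000
seg 3 [139.9°–251.2°] dwell: s stays 51.0000
seg 4 [251.2°–288.4°] uniform, h=29: θ=270.4° here. β=19.2, B=37.2. 29·19.2/37.2 = 14.9677 → s = 65.9677
radial distance = base radius + s = 31 + 65.9677 = 96.9677

96.9677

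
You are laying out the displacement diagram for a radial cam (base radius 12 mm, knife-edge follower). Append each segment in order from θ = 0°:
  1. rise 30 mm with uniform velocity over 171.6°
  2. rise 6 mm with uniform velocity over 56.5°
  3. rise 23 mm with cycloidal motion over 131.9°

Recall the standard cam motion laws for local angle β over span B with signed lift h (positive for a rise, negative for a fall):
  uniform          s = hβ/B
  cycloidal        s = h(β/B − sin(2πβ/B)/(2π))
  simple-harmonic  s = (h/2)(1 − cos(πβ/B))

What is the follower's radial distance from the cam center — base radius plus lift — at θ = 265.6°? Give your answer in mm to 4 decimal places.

seg 1 [0°–171.6°] uniform, h=30: full span → s += 30 → s = 30.0000
seg 2 [171.6°–228.1°] uniform, h=6: full span → s += 6 → s = 36.0000
seg 3 [228.1°–360°] cycloidal, h=23: θ=265.6° here. β=37.5, B=131.9. 23·(0.2843 − sin(2π·0.2843)/(2π)) = 2.9632 → s = 38.9632
radial distance = base radius + s = 12 + 38.9632 = 50.9632

50.9632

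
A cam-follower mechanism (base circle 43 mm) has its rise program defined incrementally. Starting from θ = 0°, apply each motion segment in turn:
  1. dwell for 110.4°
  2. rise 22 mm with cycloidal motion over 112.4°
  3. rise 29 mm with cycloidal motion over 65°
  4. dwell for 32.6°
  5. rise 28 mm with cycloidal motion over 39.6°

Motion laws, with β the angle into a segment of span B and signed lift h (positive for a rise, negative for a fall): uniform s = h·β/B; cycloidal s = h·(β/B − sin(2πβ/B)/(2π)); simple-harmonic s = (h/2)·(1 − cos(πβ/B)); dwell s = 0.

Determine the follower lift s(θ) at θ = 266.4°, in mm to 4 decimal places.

seg 1 [0°–110.4°] dwell: s stays 0.0000
seg 2 [110.4°–222.8°] cycloidal, h=22: full span → s += 22 → s = 22.0000
seg 3 [222.8°–287.8°] cycloidal, h=29: θ=266.4° here. β=43.6, B=65. 29·(0.6708 − sin(2π·0.6708)/(2π)) = 23.5076 → s = 45.5076

45.5076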